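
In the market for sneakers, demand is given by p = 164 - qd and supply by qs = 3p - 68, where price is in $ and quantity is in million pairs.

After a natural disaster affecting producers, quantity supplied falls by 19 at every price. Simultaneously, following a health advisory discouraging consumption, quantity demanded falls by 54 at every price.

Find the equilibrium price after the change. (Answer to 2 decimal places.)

Solve the original market: 164 - p = 3p - 68, hence p = 58 and q = 106.
After the shift, demand is qd = 110 - p and supply is qs = 3p - 87.
Equate the new curves: 110 - p = 3p - 87, giving 197 = 4p, p = 49.25, q = 60.75.

49.25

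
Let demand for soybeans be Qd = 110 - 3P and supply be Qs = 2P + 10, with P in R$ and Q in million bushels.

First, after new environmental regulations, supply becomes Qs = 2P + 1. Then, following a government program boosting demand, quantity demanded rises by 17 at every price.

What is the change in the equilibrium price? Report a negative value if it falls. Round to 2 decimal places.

Original equilibrium: 110 - 3P = 2P + 10 gives 100 = 5P, so P = 20 and Q = 50.
After the shift, demand is Qd = 127 - 3P and supply is Qs = 2P + 1.
New equilibrium: 127 - 3P = 2P + 1 ⇒ 126 = 5P ⇒ P = 25.2, Q = 51.4.
ΔP = 25.2 − 20 = +5.20.

+5.20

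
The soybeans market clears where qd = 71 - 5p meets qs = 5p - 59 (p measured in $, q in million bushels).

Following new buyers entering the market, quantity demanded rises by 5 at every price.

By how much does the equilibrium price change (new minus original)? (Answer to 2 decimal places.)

+0.50

Solve the original market: 71 - 5p = 5p - 59, hence p = 13 and q = 6.
The new curves are qd = 76 - 5p (demand) and qs = 5p - 59 (supply).
Clearing the new market: 76 - 5p = 5p - 59, so p = 13.5 and q = 8.5.
Δp = 13.5 − 13 = +0.50.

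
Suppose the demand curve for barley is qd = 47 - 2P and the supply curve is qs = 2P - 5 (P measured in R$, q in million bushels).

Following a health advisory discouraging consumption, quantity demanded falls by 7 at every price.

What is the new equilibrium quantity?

17.5

Before the shock: 47 - 2P = 2P - 5 ⇒ 52 = 4P ⇒ P = 13, q = 21.
The shock moves the curves to qd = 40 - 2P and qs = 2P - 5.
Setting them equal: 40 - 2P = 2P - 5 → 45 = 4P, so P = 11.25 and q = 17.5.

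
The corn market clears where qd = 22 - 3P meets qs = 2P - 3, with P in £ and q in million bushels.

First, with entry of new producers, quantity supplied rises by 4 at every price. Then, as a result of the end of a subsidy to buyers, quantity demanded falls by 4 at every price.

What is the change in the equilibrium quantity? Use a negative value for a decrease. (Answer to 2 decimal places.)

Original equilibrium: 22 - 3P = 2P - 3 gives 25 = 5P, so P = 5 and q = 7.
The shock moves the curves to qd = 18 - 3P and qs = 2P + 1.
Setting them equal: 18 - 3P = 2P + 1 → 17 = 5P, so P = 3.4 and q = 7.8.
Δq = 7.8 − 7 = +0.80.

+0.80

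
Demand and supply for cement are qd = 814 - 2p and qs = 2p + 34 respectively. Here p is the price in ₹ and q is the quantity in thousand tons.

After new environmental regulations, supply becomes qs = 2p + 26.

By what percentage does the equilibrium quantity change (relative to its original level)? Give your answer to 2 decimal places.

Initially, 814 - 2p = 2p + 34, so 780 = 4p and p = 195, q = 424.
With the change applied: demand qd = 814 - 2p, supply qs = 2p + 26.
Clearing the new market: 814 - 2p = 2p + 26, so p = 197 and q = 420.
%Δq = (420 − 424) / 424 × 100 = -0.94%.

-0.94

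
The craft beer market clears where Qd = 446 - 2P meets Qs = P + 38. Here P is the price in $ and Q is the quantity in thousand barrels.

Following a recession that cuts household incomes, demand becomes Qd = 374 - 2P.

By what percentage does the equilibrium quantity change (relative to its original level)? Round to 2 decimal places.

-13.79

Before the shock: 446 - 2P = P + 38 ⇒ 408 = 3P ⇒ P = 136, Q = 174.
The new curves are Qd = 374 - 2P (demand) and Qs = P + 38 (supply).
Equate the new curves: 374 - 2P = P + 38, giving 336 = 3P, P = 112, Q = 150.
%ΔQ = (150 − 174) / 174 × 100 = -13.79%.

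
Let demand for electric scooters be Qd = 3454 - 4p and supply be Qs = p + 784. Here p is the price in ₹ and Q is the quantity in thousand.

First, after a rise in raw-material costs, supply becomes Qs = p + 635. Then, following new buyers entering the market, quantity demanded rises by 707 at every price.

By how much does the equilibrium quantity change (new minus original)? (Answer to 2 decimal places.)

+22.20

Original equilibrium: 3454 - 4p = p + 784 gives 2670 = 5p, so p = 534 and Q = 1318.
The new curves are Qd = 4161 - 4p (demand) and Qs = p + 635 (supply).
New equilibrium: 4161 - 4p = p + 635 ⇒ 3526 = 5p ⇒ p = 705.2, Q = 1340.2.
ΔQ = 1340.2 − 1318 = +22.20.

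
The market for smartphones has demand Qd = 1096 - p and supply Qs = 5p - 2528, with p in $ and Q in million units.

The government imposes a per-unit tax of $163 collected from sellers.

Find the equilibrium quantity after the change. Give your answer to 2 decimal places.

Before the shock: 1096 - p = 5p - 2528 ⇒ 3624 = 6p ⇒ p = 604, Q = 492.
Since sellers keep the price net of the tax, the effective supply curve becomes Qs = 5p - 3343.
Equate the new curves: 1096 - p = 5p - 3343, giving 4439 = 6p, p = 4439/6 ≈ 739.8333, Q = 2137/6 ≈ 356.1667.

356.17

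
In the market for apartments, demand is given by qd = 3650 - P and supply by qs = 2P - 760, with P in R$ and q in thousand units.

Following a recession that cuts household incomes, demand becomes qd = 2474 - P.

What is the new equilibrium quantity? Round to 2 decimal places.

Initially, 3650 - P = 2P - 760, so 4410 = 3P and P = 1470, q = 2180.
With the change applied: demand qd = 2474 - P, supply qs = 2P - 760.
Clearing the new market: 2474 - P = 2P - 760, so P = 1078 and q = 1396.

1396.00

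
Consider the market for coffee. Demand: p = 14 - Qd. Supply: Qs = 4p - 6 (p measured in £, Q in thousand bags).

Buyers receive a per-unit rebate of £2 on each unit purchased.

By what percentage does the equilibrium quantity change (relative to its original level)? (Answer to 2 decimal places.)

Before the shock: 14 - p = 4p - 6 ⇒ 20 = 5p ⇒ p = 4, Q = 10.
Since buyers' out-of-pocket price is the market price minus the rebate, the effective demand curve becomes Qd = 16 - p.
Clearing the new market: 16 - p = 4p - 6, so p = 4.4 and Q = 11.6.
%ΔQ = (11.6 − 10) / 10 × 100 = +16.00%.

+16.00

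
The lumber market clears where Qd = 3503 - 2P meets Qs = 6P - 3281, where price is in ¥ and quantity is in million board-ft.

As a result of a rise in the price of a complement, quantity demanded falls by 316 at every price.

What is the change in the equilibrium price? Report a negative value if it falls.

Initially, 3503 - 2P = 6P - 3281, so 6784 = 8P and P = 848, Q = 1807.
With the change applied: demand Qd = 3187 - 2P, supply Qs = 6P - 3281.
New equilibrium: 3187 - 2P = 6P - 3281 ⇒ 6468 = 8P ⇒ P = 808.5, Q = 1570.
ΔP = 808.5 − 848 = -39.5.

-39.5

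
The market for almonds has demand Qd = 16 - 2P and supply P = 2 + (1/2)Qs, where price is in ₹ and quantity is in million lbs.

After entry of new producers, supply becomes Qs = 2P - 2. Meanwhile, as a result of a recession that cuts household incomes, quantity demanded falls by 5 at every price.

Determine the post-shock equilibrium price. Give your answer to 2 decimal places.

3.25

Original equilibrium: 16 - 2P = 2P - 4 gives 20 = 4P, so P = 5 and Q = 6.
With the change applied: demand Qd = 11 - 2P, supply Qs = 2P - 2.
Setting them equal: 11 - 2P = 2P - 2 → 13 = 4P, so P = 3.25 and Q = 4.5.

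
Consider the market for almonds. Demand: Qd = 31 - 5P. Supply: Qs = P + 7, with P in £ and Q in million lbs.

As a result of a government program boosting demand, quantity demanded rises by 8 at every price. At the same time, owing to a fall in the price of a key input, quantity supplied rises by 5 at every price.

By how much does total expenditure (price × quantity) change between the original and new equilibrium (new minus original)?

+30.25

Initially, 31 - 5P = P + 7, so 24 = 6P and P = 4, Q = 11.
After the shift, demand is Qd = 39 - 5P and supply is Qs = P + 12.
New equilibrium: 39 - 5P = P + 12 ⇒ 27 = 6P ⇒ P = 4.5, Q = 16.5.
Expenditure moves from 4×11 = 44 to 4.5×16.5 = 74.25; change = +30.25.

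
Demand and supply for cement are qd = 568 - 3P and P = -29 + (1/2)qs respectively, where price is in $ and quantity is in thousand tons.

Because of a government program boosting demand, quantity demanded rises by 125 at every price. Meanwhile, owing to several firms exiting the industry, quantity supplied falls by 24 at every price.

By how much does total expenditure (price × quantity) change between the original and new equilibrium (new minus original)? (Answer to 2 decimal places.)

Initially, 568 - 3P = 2P + 58, so 510 = 5P and P = 102, q = 262.
The new curves are qd = 693 - 3P (demand) and qs = 2P + 34 (supply).
Setting them equal: 693 - 3P = 2P + 34 → 659 = 5P, so P = 131.8 and q = 297.6.
Expenditure moves from 102×262 = 26724 to 131.8×297.6 = 39223.68; change = +12499.68.

+12499.68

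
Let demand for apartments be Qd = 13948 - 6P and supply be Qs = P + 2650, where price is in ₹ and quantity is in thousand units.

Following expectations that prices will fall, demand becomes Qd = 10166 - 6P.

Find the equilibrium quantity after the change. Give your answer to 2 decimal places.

3723.71

Original equilibrium: 13948 - 6P = P + 2650 gives 11298 = 7P, so P = 1614 and Q = 4264.
After the shift, demand is Qd = 10166 - 6P and supply is Qs = P + 2650.
Setting them equal: 10166 - 6P = P + 2650 → 7516 = 7P, so P = 7516/7 ≈ 1073.7143 and Q = 26066/7 ≈ 3723.7143.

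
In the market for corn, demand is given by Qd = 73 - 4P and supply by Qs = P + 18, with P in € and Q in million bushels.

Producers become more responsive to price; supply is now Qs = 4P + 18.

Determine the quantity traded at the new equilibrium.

Original equilibrium: 73 - 4P = P + 18 gives 55 = 5P, so P = 11 and Q = 29.
With the change applied: demand Qd = 73 - 4P, supply Qs = 4P + 18.
Clearing the new market: 73 - 4P = 4P + 18, so P = 6.875 and Q = 45.5.

45.5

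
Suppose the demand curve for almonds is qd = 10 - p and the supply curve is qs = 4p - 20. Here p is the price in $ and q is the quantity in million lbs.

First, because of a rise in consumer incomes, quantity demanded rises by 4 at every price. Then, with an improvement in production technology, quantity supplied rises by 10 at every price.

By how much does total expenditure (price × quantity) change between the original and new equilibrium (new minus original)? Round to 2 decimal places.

Solve the original market: 10 - p = 4p - 20, hence p = 6 and q = 4.
After the shift, demand is qd = 14 - p and supply is qs = 4p - 10.
Setting them equal: 14 - p = 4p - 10 → 24 = 5p, so p = 4.8 and q = 9.2.
Expenditure moves from 6×4 = 24 to 4.8×9.2 = 44.16; change = +20.16.

+20.16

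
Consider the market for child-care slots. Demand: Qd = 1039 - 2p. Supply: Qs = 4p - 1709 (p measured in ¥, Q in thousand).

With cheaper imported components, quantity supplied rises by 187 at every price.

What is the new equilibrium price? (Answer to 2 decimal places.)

426.83

Before the shock: 1039 - 2p = 4p - 1709 ⇒ 2748 = 6p ⇒ p = 458, Q = 123.
The new curves are Qd = 1039 - 2p (demand) and Qs = 4p - 1522 (supply).
Equate the new curves: 1039 - 2p = 4p - 1522, giving 2561 = 6p, p = 2561/6 ≈ 426.8333, Q = 556/3 ≈ 185.3333.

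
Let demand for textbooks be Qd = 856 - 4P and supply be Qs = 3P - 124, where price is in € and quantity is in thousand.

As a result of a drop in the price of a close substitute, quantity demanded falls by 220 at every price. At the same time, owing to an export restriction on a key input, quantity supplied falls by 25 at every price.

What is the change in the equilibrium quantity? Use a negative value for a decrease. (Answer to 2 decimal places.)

Solve the original market: 856 - 4P = 3P - 124, hence P = 140 and Q = 296.
With the change applied: demand Qd = 636 - 4P, supply Qs = 3P - 149.
New equilibrium: 636 - 4P = 3P - 149 ⇒ 785 = 7P ⇒ P = 785/7 ≈ 112.1429, Q = 1312/7 ≈ 187.4286.
ΔQ = 187.4286 − 296 = -108.57.

-108.57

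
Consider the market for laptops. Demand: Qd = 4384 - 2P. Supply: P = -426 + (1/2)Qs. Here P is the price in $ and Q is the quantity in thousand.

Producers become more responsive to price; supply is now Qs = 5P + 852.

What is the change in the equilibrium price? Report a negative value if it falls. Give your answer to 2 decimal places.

-378.43

Before the shock: 4384 - 2P = 2P + 852 ⇒ 3532 = 4P ⇒ P = 883, Q = 2618.
With the change applied: demand Qd = 4384 - 2P, supply Qs = 5P + 852.
Equate the new curves: 4384 - 2P = 5P + 852, giving 3532 = 7P, P = 3532/7 ≈ 504.5714, Q = 23624/7 ≈ 3374.8571.
ΔP = 504.5714 − 883 = -378.43.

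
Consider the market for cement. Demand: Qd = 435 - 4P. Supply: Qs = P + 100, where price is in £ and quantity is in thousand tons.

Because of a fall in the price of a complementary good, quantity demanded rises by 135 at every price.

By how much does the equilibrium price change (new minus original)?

Initially, 435 - 4P = P + 100, so 335 = 5P and P = 67, Q = 167.
The shock moves the curves to Qd = 570 - 4P and Qs = P + 100.
Clearing the new market: 570 - 4P = P + 100, so P = 94 and Q = 194.
ΔP = 94 − 67 = +27.

+27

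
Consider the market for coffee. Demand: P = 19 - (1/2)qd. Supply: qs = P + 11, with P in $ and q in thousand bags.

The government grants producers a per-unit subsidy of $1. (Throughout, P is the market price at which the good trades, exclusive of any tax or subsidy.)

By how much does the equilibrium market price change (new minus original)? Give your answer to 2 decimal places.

Solve the original market: 38 - 2P = P + 11, hence P = 9 and q = 20.
Since sellers receive the price plus the subsidy, the effective supply curve becomes qs = P + 12.
Equate the new curves: 38 - 2P = P + 12, giving 26 = 3P, P = 26/3 ≈ 8.6667, q = 62/3 ≈ 20.6667.
ΔP = 8.6667 − 9 = -0.33.

-0.33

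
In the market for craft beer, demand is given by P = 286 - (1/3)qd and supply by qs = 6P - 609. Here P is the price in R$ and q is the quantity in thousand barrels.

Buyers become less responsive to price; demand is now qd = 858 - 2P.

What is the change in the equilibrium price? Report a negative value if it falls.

Original equilibrium: 858 - 3P = 6P - 609 gives 1467 = 9P, so P = 163 and q = 369.
After the shift, demand is qd = 858 - 2P and supply is qs = 6P - 609.
Setting them equal: 858 - 2P = 6P - 609 → 1467 = 8P, so P = 183.375 and q = 491.25.
ΔP = 183.375 − 163 = +20.375.

+20.375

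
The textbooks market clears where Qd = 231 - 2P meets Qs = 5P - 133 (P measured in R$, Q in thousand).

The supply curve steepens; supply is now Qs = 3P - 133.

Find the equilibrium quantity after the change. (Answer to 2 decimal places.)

Original equilibrium: 231 - 2P = 5P - 133 gives 364 = 7P, so P = 52 and Q = 127.
With the change applied: demand Qd = 231 - 2P, supply Qs = 3P - 133.
Clearing the new market: 231 - 2P = 3P - 133, so P = 72.8 and Q = 85.4.

85.40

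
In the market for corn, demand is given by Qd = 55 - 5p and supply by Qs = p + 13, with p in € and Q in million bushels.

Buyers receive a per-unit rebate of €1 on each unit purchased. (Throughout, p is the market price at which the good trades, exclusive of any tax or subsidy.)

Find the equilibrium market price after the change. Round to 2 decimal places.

Before the shock: 55 - 5p = p + 13 ⇒ 42 = 6p ⇒ p = 7, Q = 20.
Since buyers' out-of-pocket price is the market price minus the rebate, the effective demand curve becomes Qd = 60 - 5p.
Equate the new curves: 60 - 5p = p + 13, giving 47 = 6p, p = 47/6 ≈ 7.8333, Q = 125/6 ≈ 20.8333.

7.83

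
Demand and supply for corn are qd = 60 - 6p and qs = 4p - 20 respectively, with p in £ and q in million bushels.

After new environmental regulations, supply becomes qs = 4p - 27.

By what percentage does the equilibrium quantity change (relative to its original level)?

Before the shock: 60 - 6p = 4p - 20 ⇒ 80 = 10p ⇒ p = 8, q = 12.
With the change applied: demand qd = 60 - 6p, supply qs = 4p - 27.
Setting them equal: 60 - 6p = 4p - 27 → 87 = 10p, so p = 8.7 and q = 7.8.
%Δq = (7.8 − 12) / 12 × 100 = -35%.

-35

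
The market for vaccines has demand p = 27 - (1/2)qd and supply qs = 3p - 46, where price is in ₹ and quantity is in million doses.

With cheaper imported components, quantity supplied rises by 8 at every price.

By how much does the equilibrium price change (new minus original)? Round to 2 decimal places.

Before the shock: 54 - 2p = 3p - 46 ⇒ 100 = 5p ⇒ p = 20, q = 14.
With the change applied: demand qd = 54 - 2p, supply qs = 3p - 38.
Clearing the new market: 54 - 2p = 3p - 38, so p = 18.4 and q = 17.2.
Δp = 18.4 − 20 = -1.60.

-1.60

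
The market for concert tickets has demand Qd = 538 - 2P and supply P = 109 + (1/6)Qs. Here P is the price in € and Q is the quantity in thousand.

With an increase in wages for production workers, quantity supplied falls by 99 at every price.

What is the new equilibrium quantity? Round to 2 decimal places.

Before the shock: 538 - 2P = 6P - 654 ⇒ 1192 = 8P ⇒ P = 149, Q = 240.
After the shift, demand is Qd = 538 - 2P and supply is Qs = 6P - 753.
Equate the new curves: 538 - 2P = 6P - 753, giving 1291 = 8P, P = 161.375, Q = 215.25.

215.25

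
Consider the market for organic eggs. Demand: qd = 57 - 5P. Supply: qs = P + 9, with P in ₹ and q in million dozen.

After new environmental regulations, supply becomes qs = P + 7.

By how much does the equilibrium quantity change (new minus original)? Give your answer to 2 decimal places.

-1.67

Initially, 57 - 5P = P + 9, so 48 = 6P and P = 8, q = 17.
With the change applied: demand qd = 57 - 5P, supply qs = P + 7.
New equilibrium: 57 - 5P = P + 7 ⇒ 50 = 6P ⇒ P = 25/3 ≈ 8.3333, q = 46/3 ≈ 15.3333.
Δq = 15.3333 − 17 = -1.67.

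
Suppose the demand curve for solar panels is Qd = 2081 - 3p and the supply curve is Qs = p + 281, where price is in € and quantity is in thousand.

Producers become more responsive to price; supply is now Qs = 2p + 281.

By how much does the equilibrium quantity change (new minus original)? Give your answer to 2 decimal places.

Before the shock: 2081 - 3p = p + 281 ⇒ 1800 = 4p ⇒ p = 450, Q = 731.
After the shift, demand is Qd = 2081 - 3p and supply is Qs = 2p + 281.
Equate the new curves: 2081 - 3p = 2p + 281, giving 1800 = 5p, p = 360, Q = 1001.
ΔQ = 1001 − 731 = +270.00.

+270.00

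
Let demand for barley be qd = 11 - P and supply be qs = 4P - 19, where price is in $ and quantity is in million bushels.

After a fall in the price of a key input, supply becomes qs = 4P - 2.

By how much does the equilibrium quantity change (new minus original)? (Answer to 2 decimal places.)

+3.40

Solve the original market: 11 - P = 4P - 19, hence P = 6 and q = 5.
The new curves are qd = 11 - P (demand) and qs = 4P - 2 (supply).
Setting them equal: 11 - P = 4P - 2 → 13 = 5P, so P = 2.6 and q = 8.4.
Δq = 8.4 − 5 = +3.40.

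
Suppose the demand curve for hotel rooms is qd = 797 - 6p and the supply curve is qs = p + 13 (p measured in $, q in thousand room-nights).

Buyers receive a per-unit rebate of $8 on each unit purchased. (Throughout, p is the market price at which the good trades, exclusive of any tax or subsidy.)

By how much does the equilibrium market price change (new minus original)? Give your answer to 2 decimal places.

+6.86

Solve the original market: 797 - 6p = p + 13, hence p = 112 and q = 125.
Since buyers' out-of-pocket price is the market price minus the rebate, the effective demand curve becomes qd = 845 - 6p.
Clearing the new market: 845 - 6p = p + 13, so p = 832/7 ≈ 118.8571 and q = 923/7 ≈ 131.8571.
Δp = 118.8571 − 112 = +6.86.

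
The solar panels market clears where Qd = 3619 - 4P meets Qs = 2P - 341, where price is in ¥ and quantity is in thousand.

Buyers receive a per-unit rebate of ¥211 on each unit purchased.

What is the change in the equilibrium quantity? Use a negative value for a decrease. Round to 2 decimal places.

Initially, 3619 - 4P = 2P - 341, so 3960 = 6P and P = 660, Q = 979.
Since buyers' out-of-pocket price is the market price minus the rebate, the effective demand curve becomes Qd = 4463 - 4P.
Equate the new curves: 4463 - 4P = 2P - 341, giving 4804 = 6P, P = 2402/3 ≈ 800.6667, Q = 3781/3 ≈ 1260.3333.
ΔQ = 1260.3333 − 979 = +281.33.

+281.33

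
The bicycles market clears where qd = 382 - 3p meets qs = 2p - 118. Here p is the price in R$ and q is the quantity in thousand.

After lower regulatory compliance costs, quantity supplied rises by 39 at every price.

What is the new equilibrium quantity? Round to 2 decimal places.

105.40

Solve the original market: 382 - 3p = 2p - 118, hence p = 100 and q = 82.
The new curves are qd = 382 - 3p (demand) and qs = 2p - 79 (supply).
Equate the new curves: 382 - 3p = 2p - 79, giving 461 = 5p, p = 92.2, q = 105.4.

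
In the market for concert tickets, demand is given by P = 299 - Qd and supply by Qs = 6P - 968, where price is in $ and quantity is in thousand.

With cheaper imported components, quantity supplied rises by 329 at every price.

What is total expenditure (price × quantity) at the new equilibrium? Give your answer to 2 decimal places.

Solve the original market: 299 - P = 6P - 968, hence P = 181 and Q = 118.
The shock moves the curves to Qd = 299 - P and Qs = 6P - 639.
Equate the new curves: 299 - P = 6P - 639, giving 938 = 7P, P = 134, Q = 165.
New expenditure = 134 × 165 = 22110.00.

22110.00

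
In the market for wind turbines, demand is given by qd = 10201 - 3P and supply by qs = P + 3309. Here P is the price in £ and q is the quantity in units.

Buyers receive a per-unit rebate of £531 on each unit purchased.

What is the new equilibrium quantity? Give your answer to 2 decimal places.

5430.25

Initially, 10201 - 3P = P + 3309, so 6892 = 4P and P = 1723, q = 5032.
Since buyers' out-of-pocket price is the market price minus the rebate, the effective demand curve becomes qd = 11794 - 3P.
Equate the new curves: 11794 - 3P = P + 3309, giving 8485 = 4P, P = 2121.25, q = 5430.25.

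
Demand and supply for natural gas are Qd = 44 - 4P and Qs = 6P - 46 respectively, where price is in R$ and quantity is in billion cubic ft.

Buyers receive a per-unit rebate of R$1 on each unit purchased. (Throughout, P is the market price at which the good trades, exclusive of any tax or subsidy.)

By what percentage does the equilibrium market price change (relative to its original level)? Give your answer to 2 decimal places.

Solve the original market: 44 - 4P = 6P - 46, hence P = 9 and Q = 8.
Since buyers' out-of-pocket price is the market price minus the rebate, the effective demand curve becomes Qd = 48 - 4P.
Clearing the new market: 48 - 4P = 6P - 46, so P = 9.4 and Q = 10.4.
%ΔP = (9.4 − 9) / 9 × 100 = +4.44%.

+4.44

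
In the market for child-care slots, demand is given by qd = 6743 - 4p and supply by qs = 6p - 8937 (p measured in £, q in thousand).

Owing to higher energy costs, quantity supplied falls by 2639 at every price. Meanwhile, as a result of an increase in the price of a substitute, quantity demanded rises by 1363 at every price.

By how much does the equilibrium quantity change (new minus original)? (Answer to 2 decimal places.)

-237.80

Solve the original market: 6743 - 4p = 6p - 8937, hence p = 1568 and q = 471.
The shock moves the curves to qd = 8106 - 4p and qs = 6p - 11576.
Clearing the new market: 8106 - 4p = 6p - 11576, so p = 1968.2 and q = 233.2.
Δq = 233.2 − 471 = -237.80.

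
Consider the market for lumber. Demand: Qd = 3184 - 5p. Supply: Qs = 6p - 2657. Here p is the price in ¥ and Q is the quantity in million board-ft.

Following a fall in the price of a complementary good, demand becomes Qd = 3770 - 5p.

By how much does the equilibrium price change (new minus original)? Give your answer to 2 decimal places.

+53.27

Original equilibrium: 3184 - 5p = 6p - 2657 gives 5841 = 11p, so p = 531 and Q = 529.
The shock moves the curves to Qd = 3770 - 5p and Qs = 6p - 2657.
Setting them equal: 3770 - 5p = 6p - 2657 → 6427 = 11p, so p = 6427/11 ≈ 584.2727 and Q = 9335/11 ≈ 848.6364.
Δp = 584.2727 − 531 = +53.27.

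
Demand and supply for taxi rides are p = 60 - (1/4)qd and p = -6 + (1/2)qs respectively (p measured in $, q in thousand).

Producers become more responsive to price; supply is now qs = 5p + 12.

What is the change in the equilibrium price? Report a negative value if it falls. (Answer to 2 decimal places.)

Original equilibrium: 240 - 4p = 2p + 12 gives 228 = 6p, so p = 38 and q = 88.
With the change applied: demand qd = 240 - 4p, supply qs = 5p + 12.
Setting them equal: 240 - 4p = 5p + 12 → 228 = 9p, so p = 76/3 ≈ 25.3333 and q = 416/3 ≈ 138.6667.
Δp = 25.3333 − 38 = -12.67.

-12.67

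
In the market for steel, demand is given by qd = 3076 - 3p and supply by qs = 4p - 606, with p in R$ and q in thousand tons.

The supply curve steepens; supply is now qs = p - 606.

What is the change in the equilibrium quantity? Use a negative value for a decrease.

-1183.5

Initially, 3076 - 3p = 4p - 606, so 3682 = 7p and p = 526, q = 1498.
The shock moves the curves to qd = 3076 - 3p and qs = p - 606.
New equilibrium: 3076 - 3p = p - 606 ⇒ 3682 = 4p ⇒ p = 920.5, q = 314.5.
Δq = 314.5 − 1498 = -1183.5.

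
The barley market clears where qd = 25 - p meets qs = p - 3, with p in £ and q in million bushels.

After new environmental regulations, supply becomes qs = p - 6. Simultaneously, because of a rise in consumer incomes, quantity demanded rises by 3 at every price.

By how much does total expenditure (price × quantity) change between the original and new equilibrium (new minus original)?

+33

Before the shock: 25 - p = p - 3 ⇒ 28 = 2p ⇒ p = 14, q = 11.
After the shift, demand is qd = 28 - p and supply is qs = p - 6.
Equate the new curves: 28 - p = p - 6, giving 34 = 2p, p = 17, q = 11.
Expenditure moves from 14×11 = 154 to 17×11 = 187; change = +33.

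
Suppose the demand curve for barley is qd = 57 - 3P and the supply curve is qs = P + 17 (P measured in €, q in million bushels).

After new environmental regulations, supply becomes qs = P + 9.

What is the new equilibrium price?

Before the shock: 57 - 3P = P + 17 ⇒ 40 = 4P ⇒ P = 10, q = 27.
The new curves are qd = 57 - 3P (demand) and qs = P + 9 (supply).
Equate the new curves: 57 - 3P = P + 9, giving 48 = 4P, P = 12, q = 21.

12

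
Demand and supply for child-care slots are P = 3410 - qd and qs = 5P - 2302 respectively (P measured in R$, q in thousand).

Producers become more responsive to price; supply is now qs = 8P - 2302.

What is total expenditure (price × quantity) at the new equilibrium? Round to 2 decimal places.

Before the shock: 3410 - P = 5P - 2302 ⇒ 5712 = 6P ⇒ P = 952, q = 2458.
The new curves are qd = 3410 - P (demand) and qs = 8P - 2302 (supply).
Setting them equal: 3410 - P = 8P - 2302 → 5712 = 9P, so P = 1904/3 ≈ 634.6667 and q = 8326/3 ≈ 2775.3333.
New expenditure = 634.6667 × 2775.3333 = 1761411.56.

1761411.56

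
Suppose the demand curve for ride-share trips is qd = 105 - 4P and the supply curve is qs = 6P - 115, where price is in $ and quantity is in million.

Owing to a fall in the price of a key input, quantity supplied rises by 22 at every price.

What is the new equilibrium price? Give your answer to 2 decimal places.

Before the shock: 105 - 4P = 6P - 115 ⇒ 220 = 10P ⇒ P = 22, q = 17.
With the change applied: demand qd = 105 - 4P, supply qs = 6P - 93.
Equate the new curves: 105 - 4P = 6P - 93, giving 198 = 10P, P = 19.8, q = 25.8.

19.80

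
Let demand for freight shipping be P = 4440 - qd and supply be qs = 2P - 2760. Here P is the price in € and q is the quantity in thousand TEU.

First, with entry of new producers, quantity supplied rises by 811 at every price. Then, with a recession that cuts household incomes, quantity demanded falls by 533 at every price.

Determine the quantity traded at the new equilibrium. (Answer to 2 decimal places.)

1955.00

Initially, 4440 - P = 2P - 2760, so 7200 = 3P and P = 2400, q = 2040.
After the shift, demand is qd = 3907 - P and supply is qs = 2P - 1949.
New equilibrium: 3907 - P = 2P - 1949 ⇒ 5856 = 3P ⇒ P = 1952, q = 1955.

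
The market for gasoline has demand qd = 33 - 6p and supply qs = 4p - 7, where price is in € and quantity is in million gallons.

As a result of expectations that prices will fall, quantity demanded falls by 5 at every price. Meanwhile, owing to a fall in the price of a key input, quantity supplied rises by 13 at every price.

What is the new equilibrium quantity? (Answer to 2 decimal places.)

Original equilibrium: 33 - 6p = 4p - 7 gives 40 = 10p, so p = 4 and q = 9.
The shock moves the curves to qd = 28 - 6p and qs = 4p + 6.
Setting them equal: 28 - 6p = 4p + 6 → 22 = 10p, so p = 2.2 and q = 14.8.

14.80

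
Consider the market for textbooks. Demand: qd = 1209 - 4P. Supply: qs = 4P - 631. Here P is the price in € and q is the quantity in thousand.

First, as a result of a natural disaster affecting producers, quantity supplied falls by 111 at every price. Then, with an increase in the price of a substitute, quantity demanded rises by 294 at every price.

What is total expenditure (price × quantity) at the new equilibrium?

106777.8125

Solve the original market: 1209 - 4P = 4P - 631, hence P = 230 and q = 289.
The new curves are qd = 1503 - 4P (demand) and qs = 4P - 742 (supply).
Setting them equal: 1503 - 4P = 4P - 742 → 2245 = 8P, so P = 280.625 and q = 380.5.
New expenditure = 280.625 × 380.5 = 106777.8125.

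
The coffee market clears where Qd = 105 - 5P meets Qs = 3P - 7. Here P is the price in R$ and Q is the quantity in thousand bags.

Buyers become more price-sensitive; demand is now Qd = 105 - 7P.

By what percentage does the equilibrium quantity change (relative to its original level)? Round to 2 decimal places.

-24.00

Original equilibrium: 105 - 5P = 3P - 7 gives 112 = 8P, so P = 14 and Q = 35.
With the change applied: demand Qd = 105 - 7P, supply Qs = 3P - 7.
Equate the new curves: 105 - 7P = 3P - 7, giving 112 = 10P, P = 11.2, Q = 26.6.
%ΔQ = (26.6 − 35) / 35 × 100 = -24.00%.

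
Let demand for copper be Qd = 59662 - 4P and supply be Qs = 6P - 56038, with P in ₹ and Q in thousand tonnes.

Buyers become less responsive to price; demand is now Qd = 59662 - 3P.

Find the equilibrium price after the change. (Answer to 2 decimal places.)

Original equilibrium: 59662 - 4P = 6P - 56038 gives 115700 = 10P, so P = 11570 and Q = 13382.
With the change applied: demand Qd = 59662 - 3P, supply Qs = 6P - 56038.
Setting them equal: 59662 - 3P = 6P - 56038 → 115700 = 9P, so P = 115700/9 ≈ 12855.5556 and Q = 63286/3 ≈ 21095.3333.

12855.56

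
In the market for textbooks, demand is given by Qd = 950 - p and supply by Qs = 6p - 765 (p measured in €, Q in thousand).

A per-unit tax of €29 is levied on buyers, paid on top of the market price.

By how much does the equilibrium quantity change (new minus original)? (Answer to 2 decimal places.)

-24.86

Solve the original market: 950 - p = 6p - 765, hence p = 245 and Q = 705.
Since buyers pay the price plus the tax, the effective demand curve becomes Qd = 921 - p.
Clearing the new market: 921 - p = 6p - 765, so p = 1686/7 ≈ 240.8571 and Q = 4761/7 ≈ 680.1429.
ΔQ = 680.1429 − 705 = -24.86.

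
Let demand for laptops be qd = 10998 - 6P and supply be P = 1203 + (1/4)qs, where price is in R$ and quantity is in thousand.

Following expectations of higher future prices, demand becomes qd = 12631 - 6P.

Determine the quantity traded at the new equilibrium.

2165.2

Initially, 10998 - 6P = 4P - 4812, so 15810 = 10P and P = 1581, q = 1512.
The new curves are qd = 12631 - 6P (demand) and qs = 4P - 4812 (supply).
New equilibrium: 12631 - 6P = 4P - 4812 ⇒ 17443 = 10P ⇒ P = 1744.3, q = 2165.2.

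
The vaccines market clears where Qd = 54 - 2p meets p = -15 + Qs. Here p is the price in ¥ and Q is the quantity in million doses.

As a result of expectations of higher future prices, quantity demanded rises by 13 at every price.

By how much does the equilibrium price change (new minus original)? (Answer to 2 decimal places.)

Solve the original market: 54 - 2p = p + 15, hence p = 13 and Q = 28.
With the change applied: demand Qd = 67 - 2p, supply Qs = p + 15.
New equilibrium: 67 - 2p = p + 15 ⇒ 52 = 3p ⇒ p = 52/3 ≈ 17.3333, Q = 97/3 ≈ 32.3333.
Δp = 17.3333 − 13 = +4.33.

+4.33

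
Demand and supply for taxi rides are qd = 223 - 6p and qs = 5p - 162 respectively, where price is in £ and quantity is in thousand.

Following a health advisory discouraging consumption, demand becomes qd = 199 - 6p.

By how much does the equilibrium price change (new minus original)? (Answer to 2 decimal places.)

Before the shock: 223 - 6p = 5p - 162 ⇒ 385 = 11p ⇒ p = 35, q = 13.
The new curves are qd = 199 - 6p (demand) and qs = 5p - 162 (supply).
New equilibrium: 199 - 6p = 5p - 162 ⇒ 361 = 11p ⇒ p = 361/11 ≈ 32.8182, q = 23/11 ≈ 2.0909.
Δp = 32.8182 − 35 = -2.18.

-2.18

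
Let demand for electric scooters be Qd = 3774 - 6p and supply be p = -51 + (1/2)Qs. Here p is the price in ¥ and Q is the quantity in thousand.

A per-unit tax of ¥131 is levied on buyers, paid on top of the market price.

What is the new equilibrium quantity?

Solve the original market: 3774 - 6p = 2p + 102, hence p = 459 and Q = 1020.
Since buyers pay the price plus the tax, the effective demand curve becomes Qd = 2988 - 6p.
New equilibrium: 2988 - 6p = 2p + 102 ⇒ 2886 = 8p ⇒ p = 360.75, Q = 823.5.

823.5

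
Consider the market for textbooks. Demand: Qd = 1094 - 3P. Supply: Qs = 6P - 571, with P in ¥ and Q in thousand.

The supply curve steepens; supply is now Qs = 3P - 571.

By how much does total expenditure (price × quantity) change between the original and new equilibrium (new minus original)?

Initially, 1094 - 3P = 6P - 571, so 1665 = 9P and P = 185, Q = 539.
The shock moves the curves to Qd = 1094 - 3P and Qs = 3P - 571.
New equilibrium: 1094 - 3P = 3P - 571 ⇒ 1665 = 6P ⇒ P = 277.5, Q = 261.5.
Expenditure moves from 185×539 = 99715 to 277.5×261.5 = 72566.25; change = -27148.75.

-27148.75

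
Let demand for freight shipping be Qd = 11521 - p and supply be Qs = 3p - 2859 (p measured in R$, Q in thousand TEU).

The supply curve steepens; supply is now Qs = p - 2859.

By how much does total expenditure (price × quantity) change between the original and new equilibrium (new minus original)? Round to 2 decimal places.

Original equilibrium: 11521 - p = 3p - 2859 gives 14380 = 4p, so p = 3595 and Q = 7926.
The new curves are Qd = 11521 - p (demand) and Qs = p - 2859 (supply).
Clearing the new market: 11521 - p = p - 2859, so p = 7190 and Q = 4331.
Expenditure moves from 3595×7926 = 28493970 to 7190×4331 = 31139890; change = +2645920.00.

+2645920.00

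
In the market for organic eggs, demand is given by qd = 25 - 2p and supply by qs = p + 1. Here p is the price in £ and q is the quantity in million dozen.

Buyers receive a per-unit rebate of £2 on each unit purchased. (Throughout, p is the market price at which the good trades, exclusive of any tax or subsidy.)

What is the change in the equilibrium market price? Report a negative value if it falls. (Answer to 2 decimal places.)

Initially, 25 - 2p = p + 1, so 24 = 3p and p = 8, q = 9.
Since buyers' out-of-pocket price is the market price minus the rebate, the effective demand curve becomes qd = 29 - 2p.
New equilibrium: 29 - 2p = p + 1 ⇒ 28 = 3p ⇒ p = 28/3 ≈ 9.3333, q = 31/3 ≈ 10.3333.
Δp = 9.3333 − 8 = +1.33.

+1.33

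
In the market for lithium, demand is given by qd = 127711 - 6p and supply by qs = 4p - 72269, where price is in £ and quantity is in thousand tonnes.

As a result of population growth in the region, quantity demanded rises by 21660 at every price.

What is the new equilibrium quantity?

16387

Solve the original market: 127711 - 6p = 4p - 72269, hence p = 19998 and q = 7723.
After the shift, demand is qd = 149371 - 6p and supply is qs = 4p - 72269.
New equilibrium: 149371 - 6p = 4p - 72269 ⇒ 221640 = 10p ⇒ p = 22164, q = 16387.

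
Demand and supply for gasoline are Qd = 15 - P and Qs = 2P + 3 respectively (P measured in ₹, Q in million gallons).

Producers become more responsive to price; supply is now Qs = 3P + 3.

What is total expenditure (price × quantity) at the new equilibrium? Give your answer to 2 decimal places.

Before the shock: 15 - P = 2P + 3 ⇒ 12 = 3P ⇒ P = 4, Q = 11.
The new curves are Qd = 15 - P (demand) and Qs = 3P + 3 (supply).
Clearing the new market: 15 - P = 3P + 3, so P = 3 and Q = 12.
New expenditure = 3 × 12 = 36.00.

36.00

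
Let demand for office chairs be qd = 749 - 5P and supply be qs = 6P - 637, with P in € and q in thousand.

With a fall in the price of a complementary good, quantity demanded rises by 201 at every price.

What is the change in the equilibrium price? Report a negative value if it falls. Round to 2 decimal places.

Before the shock: 749 - 5P = 6P - 637 ⇒ 1386 = 11P ⇒ P = 126, q = 119.
The shock moves the curves to qd = 950 - 5P and qs = 6P - 637.
Equate the new curves: 950 - 5P = 6P - 637, giving 1587 = 11P, P = 1587/11 ≈ 144.2727, q = 2515/11 ≈ 228.6364.
ΔP = 144.2727 − 126 = +18.27.

+18.27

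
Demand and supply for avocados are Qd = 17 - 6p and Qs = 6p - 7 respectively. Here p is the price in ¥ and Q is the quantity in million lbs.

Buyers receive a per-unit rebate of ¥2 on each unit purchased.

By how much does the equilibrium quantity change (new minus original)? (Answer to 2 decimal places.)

Solve the original market: 17 - 6p = 6p - 7, hence p = 2 and Q = 5.
Since buyers' out-of-pocket price is the market price minus the rebate, the effective demand curve becomes Qd = 29 - 6p.
Setting them equal: 29 - 6p = 6p - 7 → 36 = 12p, so p = 3 and Q = 11.
ΔQ = 11 − 5 = +6.00.

+6.00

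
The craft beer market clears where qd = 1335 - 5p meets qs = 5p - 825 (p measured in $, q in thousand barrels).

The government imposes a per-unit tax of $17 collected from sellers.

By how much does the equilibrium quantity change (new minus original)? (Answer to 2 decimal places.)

-42.50

Initially, 1335 - 5p = 5p - 825, so 2160 = 10p and p = 216, q = 255.
Since sellers keep the price net of the tax, the effective supply curve becomes qs = 5p - 910.
Setting them equal: 1335 - 5p = 5p - 910 → 2245 = 10p, so p = 224.5 and q = 212.5.
Δq = 212.5 − 255 = -42.50.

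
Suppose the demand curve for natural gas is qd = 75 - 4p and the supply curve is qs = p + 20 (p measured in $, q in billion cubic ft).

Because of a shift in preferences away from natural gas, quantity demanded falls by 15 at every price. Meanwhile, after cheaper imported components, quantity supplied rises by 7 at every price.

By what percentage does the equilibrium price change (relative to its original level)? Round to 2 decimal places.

-40.00

Original equilibrium: 75 - 4p = p + 20 gives 55 = 5p, so p = 11 and q = 31.
The shock moves the curves to qd = 60 - 4p and qs = p + 27.
Clearing the new market: 60 - 4p = p + 27, so p = 6.6 and q = 33.6.
%Δp = (6.6 − 11) / 11 × 100 = -40.00%.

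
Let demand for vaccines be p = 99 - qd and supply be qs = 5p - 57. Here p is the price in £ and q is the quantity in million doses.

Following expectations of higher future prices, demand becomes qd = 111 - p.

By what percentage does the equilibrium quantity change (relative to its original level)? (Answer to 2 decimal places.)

Original equilibrium: 99 - p = 5p - 57 gives 156 = 6p, so p = 26 and q = 73.
With the change applied: demand qd = 111 - p, supply qs = 5p - 57.
Clearing the new market: 111 - p = 5p - 57, so p = 28 and q = 83.
%Δq = (83 − 73) / 73 × 100 = +13.70%.

+13.70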